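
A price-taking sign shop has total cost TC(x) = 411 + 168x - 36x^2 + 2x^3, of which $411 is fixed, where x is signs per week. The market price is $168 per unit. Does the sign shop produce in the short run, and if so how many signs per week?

Produce at x = 12

Strip out fixed cost: VC = 168x - 36x^2 + 2x^3. Then AVC = 168 - 36x + 2x^2 and MC = 168 - 72x + 6x^2.
The AVC parabola has its vertex at x = 36/4 = 9, where AVC = 168 - 36·9 + 2·9^2 = $6.
Because $168 ≥ $6, revenue can cover variable cost; the firm operates.
Set P = MC: 168 = 168 - 72x + 6x^2 → -72x + 6x^2 = 0. The roots are x = 0 and x = 12; the profit-maximizing output is on the rising part of MC, so x* = 12.
Check: AVC at x = 12 is $24 ≤ P, so revenue covers variable cost.
Profit = P·x − TC = 168·12 − 699 = $1317.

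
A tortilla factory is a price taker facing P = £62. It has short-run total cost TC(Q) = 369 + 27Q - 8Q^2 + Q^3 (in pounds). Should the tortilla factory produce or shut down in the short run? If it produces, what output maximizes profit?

Produce at Q = 7

From TC, MC = TC'(Q) = 27 - 16Q + 3Q^2 and AVC = VC/Q = 27 - 8Q + Q^2.
The AVC parabola has its vertex at Q = 8/2 = 4, where AVC = 27 - 8·4 + 4^2 = £11.
Since P = £62 ≥ min AVC = £11, price covers variable cost and the firm should produce.
Set P = MC: 62 = 27 - 16Q + 3Q^2 → -35 - 16Q + 3Q^2 = 0. The roots are Q = -5/3 and Q = 7; the profit-maximizing output is on the rising part of MC, so Q* = 7.
Check: AVC at Q = 7 is £20 ≤ P, so revenue covers variable cost.
Profit = P·Q − TC = 62·7 − 509 = -£75, a loss, but smaller than the £369 fixed cost the firm would lose by shutting down.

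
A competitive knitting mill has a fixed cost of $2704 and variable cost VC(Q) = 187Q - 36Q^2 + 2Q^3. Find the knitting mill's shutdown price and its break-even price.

Shutdown price = min AVC. AVC = 187 - 36Q + 2Q^2, with vertex at Q = 9 and minimum $25.
ATC = 2704/Q + 187 - 36Q + 2Q^2. Setting dATC/dQ = −2704/Q^2 − 36 + 4Q = 0 gives Q = 13 (since 4·13^3 − 36·13^2 = 2704).
min ATC = 2704/13 + 187 − 36·13 + 2·13^2 = $265. That is the break-even price.
Between these two prices the firm operates at a loss; above $265 it earns a profit.

Shutdown price = $25; break-even price = $265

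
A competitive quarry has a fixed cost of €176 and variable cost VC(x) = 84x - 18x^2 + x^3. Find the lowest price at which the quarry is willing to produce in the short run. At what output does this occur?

€3 per unit, at x = 9

The firm shuts down when price falls below the minimum of average variable cost. AVC = VC/x = 84 - 18x + x^2.
dAVC/dx = -18 + 2x = 0 gives x = 9. min AVC = 84 - 18·9 + 9^2 = 3.
For P < €3 the firm produces nothing.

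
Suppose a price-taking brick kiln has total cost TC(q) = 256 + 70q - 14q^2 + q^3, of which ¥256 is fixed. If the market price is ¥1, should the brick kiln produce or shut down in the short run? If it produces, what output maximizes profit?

From TC, MC = TC'(q) = 70 - 28q + 3q^2 and AVC = VC/q = 70 - 14q + q^2.
AVC is minimized where dAVC/dq = -14 + 2q = 0, at q = 7; min AVC = 70 - 14·7 + 7^2 = ¥21.
P = ¥1 lies below min AVC = ¥21; no output level covers variable cost.
The firm minimizes its loss by shutting down and losing only its fixed cost of ¥256.

Shut down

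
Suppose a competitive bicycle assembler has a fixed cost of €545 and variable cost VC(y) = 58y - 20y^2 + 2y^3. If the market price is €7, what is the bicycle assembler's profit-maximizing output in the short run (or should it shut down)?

Shut down

Strip out fixed cost: VC = 58y - 20y^2 + 2y^3. Then AVC = 58 - 20y + 2y^2 and MC = 58 - 40y + 6y^2.
AVC hits its minimum where MC = AVC, at y = 5, giving min AVC = 58 - 20·5 + 2·5^2 = €8.
P = €7 lies below min AVC = €8; no output level covers variable cost.
The firm minimizes its loss by shutting down and losing only its fixed cost of €545.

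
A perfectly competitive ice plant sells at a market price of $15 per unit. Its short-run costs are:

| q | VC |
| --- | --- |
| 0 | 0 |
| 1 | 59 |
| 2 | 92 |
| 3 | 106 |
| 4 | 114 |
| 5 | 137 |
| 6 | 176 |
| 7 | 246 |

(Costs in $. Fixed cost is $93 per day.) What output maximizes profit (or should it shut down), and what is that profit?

Tabulate TR − TC: q=0: -93; q=1: -137; q=2: -155; q=3: -154; q=4: -147; q=5: -155; q=6: -179; q=7: -234.
Profit is highest at q = 0. Equivalently, the lowest AVC in the table is 137/5 ≈ $27.40 at q = 5, and P = $15 falls below it — price never covers variable cost, so the firm shuts down and loses only its fixed cost.

q = 0 (shut down); profit = -$93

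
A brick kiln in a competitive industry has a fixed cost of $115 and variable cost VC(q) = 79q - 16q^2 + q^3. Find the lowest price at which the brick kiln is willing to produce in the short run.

$15 per unit

The shutdown price is the minimum of AVC. VC = 79q - 16q^2 + q^3, so AVC = 79 - 16q + q^2.
At the minimum of AVC, MC = AVC. MC = 79 - 32q + 3q^2; setting MC = AVC gives 2q^2 - 16q = 0, so q = 8. min AVC = 15.
The firm shuts down for any P below $15.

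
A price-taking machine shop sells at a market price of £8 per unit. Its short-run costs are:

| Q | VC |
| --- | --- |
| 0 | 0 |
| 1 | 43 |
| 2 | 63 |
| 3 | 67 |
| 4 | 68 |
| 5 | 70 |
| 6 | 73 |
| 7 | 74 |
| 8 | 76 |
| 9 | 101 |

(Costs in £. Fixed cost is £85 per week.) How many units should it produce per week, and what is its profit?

Q = 0 (shut down); profit = -£85

Compute π = P·Q − TC at each output: Q=0: -85; Q=1: -120; Q=2: -132; Q=3: -128; Q=4: -121; Q=5: -115; Q=6: -110; Q=7: -103; Q=8: -97; Q=9: -114.
Profit is highest at Q = 0. Equivalently, the lowest AVC in the table is 76/8 ≈ £9.50 at Q = 8, and P = £8 falls below it — price never covers variable cost, so the firm shuts down and loses only its fixed cost.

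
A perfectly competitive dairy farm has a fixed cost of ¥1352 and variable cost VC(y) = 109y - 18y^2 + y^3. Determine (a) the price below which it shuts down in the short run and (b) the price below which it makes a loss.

Shutdown price = ¥28; break-even price = ¥148

Shutdown price = min AVC. AVC = 109 - 18y + y^2, with vertex at y = 9 and minimum ¥28.
ATC = 1352/y + 109 - 18y + y^2. Setting dATC/dy = −1352/y^2 − 18 + 2y = 0 gives y = 13 (since 2·13^3 − 18·13^2 = 1352).
min ATC = 1352/13 + 109 − 18·13 + 13^2 = ¥148. That is the break-even price.
Between these two prices the firm operates at a loss; above ¥148 it earns a profit.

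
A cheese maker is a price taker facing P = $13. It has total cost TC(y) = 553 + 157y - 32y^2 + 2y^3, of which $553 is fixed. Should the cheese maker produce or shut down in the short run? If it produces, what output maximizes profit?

Variable cost is VC = 157y - 32y^2 + 2y^3, so AVC = VC/y = 157 - 32y + 2y^2 and MC = dTC/dy = 157 - 64y + 6y^2.
AVC is minimized where dAVC/dy = -32 + 4y = 0, at y = 8; min AVC = 157 - 32·8 + 2·8^2 = $29.
P = $13 lies below min AVC = $29; no output level covers variable cost.
Shutting down limits the loss to fixed cost, $553.

Shut down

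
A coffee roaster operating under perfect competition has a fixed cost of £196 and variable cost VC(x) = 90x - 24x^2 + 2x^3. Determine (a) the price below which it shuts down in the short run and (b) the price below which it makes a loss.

Shutdown price = £18; break-even price = £48

AVC = 90 - 24x + 2x^2; minimized at x = 6, giving min AVC = £18. That is the shutdown price.
ATC = 196/x + 90 - 24x + 2x^2. Setting dATC/dx = −196/x^2 − 24 + 4x = 0 gives x = 7 (since 4·7^3 − 24·7^2 = 196).
min ATC = 196/7 + 90 − 24·7 + 2·7^2 = £48. That is the break-even price.
For £18 ≤ P < £48 the firm produces at a loss; below £18 it shuts down.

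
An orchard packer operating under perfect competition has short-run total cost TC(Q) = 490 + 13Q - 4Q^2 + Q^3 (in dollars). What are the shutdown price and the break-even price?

Shutdown price = $9; break-even price = $104

AVC = 13 - 4Q + Q^2; minimized at Q = 2, giving min AVC = $9. That is the shutdown price.
ATC = 490/Q + 13 - 4Q + Q^2. Setting dATC/dQ = −490/Q^2 − 4 + 2Q = 0 gives Q = 7 (since 2·7^3 − 4·7^2 = 490).
min ATC = 490/7 + 13 − 4·7 + 7^2 = $104. That is the break-even price.
For $9 ≤ P < $104 the firm produces at a loss; below $9 it shuts down.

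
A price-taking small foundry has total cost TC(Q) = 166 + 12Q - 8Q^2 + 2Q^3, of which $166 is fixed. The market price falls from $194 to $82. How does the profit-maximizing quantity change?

Output falls from 7 to 5

AVC = 12 - 8Q + 2Q^2, minimized at Q = 2 where min AVC = $4. MC = 12 - 16Q + 6Q^2.
With P = $194 above the shutdown price, P = MC gives Q = 7.
At P = $82 ≥ min AVC, set P = MC: Q = 5. The firm stays open but cuts output.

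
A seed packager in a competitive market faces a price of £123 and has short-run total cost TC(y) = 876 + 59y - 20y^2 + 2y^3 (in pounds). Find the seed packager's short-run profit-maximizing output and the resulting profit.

AVC = 59 - 20y + 2y^2 has its minimum £9 at y = 5; price £123 clears that bar, so the firm operates.
With MC = 59 - 40y + 6y^2, P = MC on the upward-sloping part at y* = 8.
TR = 123·8 = 984. TC = 876 + 216 = 1092. Profit = 984 − 1092 = -£108.
That loss of £108 beats the £876 the firm would lose by shutting down; producing recovers £768 of fixed cost.

Profit = -£108 at y = 8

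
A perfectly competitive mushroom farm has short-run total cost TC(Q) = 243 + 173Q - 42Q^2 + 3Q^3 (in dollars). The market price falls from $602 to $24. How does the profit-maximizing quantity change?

Output falls from 13 to 0 (the firm shuts down)

MC = 173 - 84Q + 9Q^2; the shutdown threshold is min AVC = $26 (at Q = 7).
With P = $602 above the shutdown price, P = MC gives Q = 13.
At P = $24 < min AVC = $26, price no longer covers variable cost at any output, so the firm shuts down: Q = 0.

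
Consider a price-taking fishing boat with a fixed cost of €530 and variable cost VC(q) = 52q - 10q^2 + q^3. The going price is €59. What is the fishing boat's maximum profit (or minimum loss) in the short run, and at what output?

Profit = -€334 at q = 7

AVC = 52 - 10q + q^2 has its minimum €27 at q = 5; price €59 clears that bar, so the firm operates.
With MC = 52 - 20q + 3q^2, P = MC on the upward-sloping part at q* = 7.
TR = 59·7 = 413. TC = 530 + 217 = 747. Profit = 413 − 747 = -€334.
By producing, the firm covers all variable cost plus €196 of fixed cost; shutting down would lose the full €530.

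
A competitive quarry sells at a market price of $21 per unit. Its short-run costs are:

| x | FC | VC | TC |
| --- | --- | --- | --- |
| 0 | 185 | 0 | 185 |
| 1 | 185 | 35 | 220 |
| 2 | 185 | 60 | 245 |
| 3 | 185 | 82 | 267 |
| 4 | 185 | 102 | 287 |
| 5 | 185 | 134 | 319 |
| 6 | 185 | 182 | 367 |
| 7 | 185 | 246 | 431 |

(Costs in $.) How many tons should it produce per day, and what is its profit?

Profit at each row (π = 21x − TC): x=0: -185; x=1: -199; x=2: -203; x=3: -204; x=4: -203; x=5: -214; x=6: -241; x=7: -284.
Profit is highest at x = 0. Equivalently, the lowest AVC in the table is 102/4 ≈ $25.50 at x = 4, and P = $21 falls below it — price never covers variable cost, so the firm shuts down and loses only its fixed cost.

x = 0 (shut down); profit = -$185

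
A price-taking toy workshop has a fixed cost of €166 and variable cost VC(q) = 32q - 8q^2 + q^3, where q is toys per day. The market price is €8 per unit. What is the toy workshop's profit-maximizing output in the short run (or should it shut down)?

Strip out fixed cost: VC = 32q - 8q^2 + q^3. Then AVC = 32 - 8q + q^2 and MC = 32 - 16q + 3q^2.
The AVC parabola has its vertex at q = 8/2 = 4, where AVC = 32 - 8·4 + 4^2 = €16.
With P < min AVC (€8 < €16), every unit sold adds to the loss.
The firm minimizes its loss by shutting down and losing only its fixed cost of €166.

Shut down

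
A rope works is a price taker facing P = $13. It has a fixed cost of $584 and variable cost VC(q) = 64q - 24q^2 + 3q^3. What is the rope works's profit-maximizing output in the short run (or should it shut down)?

Shut down

Variable cost is VC = 64q - 24q^2 + 3q^3, so AVC = VC/q = 64 - 24q + 3q^2 and MC = dTC/dq = 64 - 48q + 9q^2.
The AVC parabola has its vertex at q = 24/6 = 4, where AVC = 64 - 24·4 + 3·4^2 = $16.
P = $13 lies below min AVC = $16; no output level covers variable cost.
Best response: produce nothing and absorb the $584 fixed cost.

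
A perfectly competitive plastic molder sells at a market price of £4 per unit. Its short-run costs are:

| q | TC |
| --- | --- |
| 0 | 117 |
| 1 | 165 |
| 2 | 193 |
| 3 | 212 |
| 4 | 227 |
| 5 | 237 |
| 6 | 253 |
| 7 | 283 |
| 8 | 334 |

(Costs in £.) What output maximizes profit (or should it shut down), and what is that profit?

Profit at each row (π = 4q − TC): q=0: -117; q=1: -161; q=2: -185; q=3: -200; q=4: -211; q=5: -217; q=6: -229; q=7: -255; q=8: -302.
Profit is highest at q = 0. Equivalently, the lowest AVC in the table is 136/6 ≈ £22.67 at q = 6, and P = £4 falls below it — price never covers variable cost, so the firm shuts down and loses only its fixed cost.

q = 0 (shut down); profit = -£117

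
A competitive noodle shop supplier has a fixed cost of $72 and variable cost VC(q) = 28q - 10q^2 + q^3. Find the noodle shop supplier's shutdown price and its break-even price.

Shutdown price = $3; break-even price = $16

Shutdown price = min AVC. AVC = 28 - 10q + q^2, with vertex at q = 5 and minimum $3.
ATC = 72/q + 28 - 10q + q^2. Setting dATC/dq = −72/q^2 − 10 + 2q = 0 gives q = 6 (since 2·6^3 − 10·6^2 = 72).
min ATC = 72/6 + 28 − 10·6 + 6^2 = $16. That is the break-even price.
For $3 ≤ P < $16 the firm produces at a loss; below $3 it shuts down.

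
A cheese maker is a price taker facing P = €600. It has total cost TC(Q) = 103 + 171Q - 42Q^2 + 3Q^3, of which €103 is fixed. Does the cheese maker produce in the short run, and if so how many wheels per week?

Produce at Q = 13

From TC, MC = TC'(Q) = 171 - 84Q + 9Q^2 and AVC = VC/Q = 171 - 42Q + 3Q^2.
The AVC parabola has its vertex at Q = 42/6 = 7, where AVC = 171 - 42·7 + 3·7^2 = €24.
P = €600 exceeds min AVC = €24, so the firm stays open.
P = MC gives -429 - 84Q + 9Q^2 = 0, with roots -11/3 and 13. Take the larger (rising MC): Q* = 13.
Check: AVC at Q = 13 is €132 ≤ P, so revenue covers variable cost.
Profit = P·Q − TC = 600·13 − 1819 = €5981.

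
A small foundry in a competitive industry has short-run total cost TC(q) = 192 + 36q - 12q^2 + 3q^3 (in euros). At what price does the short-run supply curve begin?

€24 per unit

The shutdown price is the minimum of AVC. VC = 36q - 12q^2 + 3q^3, so AVC = 36 - 12q + 3q^2.
dAVC/dq = -12 + 6q = 0 gives q = 2. min AVC = 36 - 12·2 + 3·2^2 = 24.
The firm shuts down for any P below €24.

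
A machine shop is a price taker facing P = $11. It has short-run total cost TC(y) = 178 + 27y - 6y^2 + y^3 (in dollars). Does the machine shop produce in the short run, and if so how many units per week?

Shut down

From TC, MC = TC'(y) = 27 - 12y + 3y^2 and AVC = VC/y = 27 - 6y + y^2.
AVC hits its minimum where MC = AVC, at y = 3, giving min AVC = 27 - 6·3 + 3^2 = $18.
With P < min AVC ($11 < $18), every unit sold adds to the loss.
Best response: produce nothing and absorb the $178 fixed cost.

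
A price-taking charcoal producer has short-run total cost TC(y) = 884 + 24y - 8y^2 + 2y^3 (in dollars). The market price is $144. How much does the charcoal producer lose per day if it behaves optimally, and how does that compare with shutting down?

Profit = -$308 at y = 6

AVC = 24 - 8y + 2y^2 has its minimum $16 at y = 2; price $144 clears that bar, so the firm operates.
MC = 24 - 16y + 6y^2. Setting P = MC and taking the root on the rising branch gives y* = 6.
TR = 144·6 = 864. TC = 884 + 288 = 1172. Profit = 864 − 1172 = -$308.
That loss of $308 beats the $884 the firm would lose by shutting down; producing recovers $576 of fixed cost.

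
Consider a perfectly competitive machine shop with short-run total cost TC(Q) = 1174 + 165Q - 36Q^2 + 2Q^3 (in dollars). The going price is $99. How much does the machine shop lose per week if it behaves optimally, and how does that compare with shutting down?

AVC = 165 - 36Q + 2Q^2; min AVC = $3 at Q = 9. Since P = $99 ≥ min AVC, the firm produces.
MC = 165 - 72Q + 6Q^2. Setting P = MC and taking the root on the rising branch gives Q* = 11.
TR = 99·11 = 1089. TC = 1174 + 121 = 1295. Profit = 1089 − 1295 = -$206.
Shutting down would mean losing the fixed cost of $1174, so operating at a loss of $206 is better by $968.

Profit = -$206 at Q = 11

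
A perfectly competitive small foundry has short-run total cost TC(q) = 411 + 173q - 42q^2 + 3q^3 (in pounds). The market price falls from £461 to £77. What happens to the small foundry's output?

Output falls from 12 to 8

MC = 173 - 84q + 9q^2; the shutdown threshold is min AVC = £26 (at q = 7).
With P = £461 above the shutdown price, P = MC gives q = 12.
At P = £77 ≥ min AVC, set P = MC: q = 8. The firm stays open but cuts output.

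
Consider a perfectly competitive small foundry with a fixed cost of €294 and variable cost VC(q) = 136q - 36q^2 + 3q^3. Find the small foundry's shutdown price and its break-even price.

AVC = 136 - 36q + 3q^2; minimized at q = 6, giving min AVC = €28. That is the shutdown price.
ATC = 294/q + 136 - 36q + 3q^2. Setting dATC/dq = −294/q^2 − 36 + 6q = 0 gives q = 7 (since 6·7^3 − 36·7^2 = 294).
min ATC = 294/7 + 136 − 36·7 + 3·7^2 = €73. That is the break-even price.
For €28 ≤ P < €73 the firm produces at a loss; below €28 it shuts down.

Shutdown price = €28; break-even price = €73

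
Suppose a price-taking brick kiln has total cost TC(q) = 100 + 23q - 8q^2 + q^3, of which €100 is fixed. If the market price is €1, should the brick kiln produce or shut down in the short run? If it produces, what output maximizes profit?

Shut down

Strip out fixed cost: VC = 23q - 8q^2 + q^3. Then AVC = 23 - 8q + q^2 and MC = 23 - 16q + 3q^2.
The AVC parabola has its vertex at q = 8/2 = 4, where AVC = 23 - 8·4 + 4^2 = €7.
P = €1 lies below min AVC = €7; no output level covers variable cost.
Best response: produce nothing and absorb the €100 fixed cost.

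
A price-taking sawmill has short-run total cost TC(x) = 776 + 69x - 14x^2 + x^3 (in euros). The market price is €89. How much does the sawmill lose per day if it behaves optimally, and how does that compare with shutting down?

Profit = -€176 at x = 10

AVC = 69 - 14x + x^2; min AVC = €20 at x = 7. Since P = €89 ≥ min AVC, the firm produces.
MC = 69 - 28x + 3x^2. Setting P = MC and taking the root on the rising branch gives x* = 10.
TR = 89·10 = 890. TC = 776 + 290 = 1066. Profit = 890 − 1066 = -€176.
By producing, the firm covers all variable cost plus €600 of fixed cost; shutting down would lose the full €776.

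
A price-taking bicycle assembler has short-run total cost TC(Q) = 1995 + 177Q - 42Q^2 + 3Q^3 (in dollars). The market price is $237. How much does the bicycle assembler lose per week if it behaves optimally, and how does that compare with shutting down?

Profit = -$195 at Q = 10

AVC = 177 - 42Q + 3Q^2 has its minimum $30 at Q = 7; price $237 clears that bar, so the firm operates.
MC = 177 - 84Q + 9Q^2. Setting P = MC and taking the root on the rising branch gives Q* = 10.
TR = 237·10 = 2370. TC = 1995 + 570 = 2565. Profit = 2370 − 2565 = -$195.
Shutting down would mean losing the fixed cost of $1995, so operating at a loss of $195 is better by $1800.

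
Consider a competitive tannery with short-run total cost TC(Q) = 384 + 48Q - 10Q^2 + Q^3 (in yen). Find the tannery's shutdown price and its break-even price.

AVC = 48 - 10Q + Q^2; minimized at Q = 5, giving min AVC = ¥23. That is the shutdown price.
ATC = 384/Q + 48 - 10Q + Q^2. Setting dATC/dQ = −384/Q^2 − 10 + 2Q = 0 gives Q = 8 (since 2·8^3 − 10·8^2 = 384).
min ATC = 384/8 + 48 − 10·8 + 8^2 = ¥80. That is the break-even price.
For ¥23 ≤ P < ¥80 the firm produces at a loss; below ¥23 it shuts down.

Shutdown price = ¥23; break-even price = ¥80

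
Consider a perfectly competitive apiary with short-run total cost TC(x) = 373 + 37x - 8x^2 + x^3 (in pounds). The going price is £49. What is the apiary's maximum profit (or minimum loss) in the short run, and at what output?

Profit = -£229 at x = 6

AVC = 37 - 8x + x^2; min AVC = £21 at x = 4. Since P = £49 ≥ min AVC, the firm produces.
With MC = 37 - 16x + 3x^2, P = MC on the upward-sloping part at x* = 6.
TR = 49·6 = 294. TC = 373 + 150 = 523. Profit = 294 − 523 = -£229.
Shutting down would mean losing the fixed cost of £373, so operating at a loss of £229 is better by £144.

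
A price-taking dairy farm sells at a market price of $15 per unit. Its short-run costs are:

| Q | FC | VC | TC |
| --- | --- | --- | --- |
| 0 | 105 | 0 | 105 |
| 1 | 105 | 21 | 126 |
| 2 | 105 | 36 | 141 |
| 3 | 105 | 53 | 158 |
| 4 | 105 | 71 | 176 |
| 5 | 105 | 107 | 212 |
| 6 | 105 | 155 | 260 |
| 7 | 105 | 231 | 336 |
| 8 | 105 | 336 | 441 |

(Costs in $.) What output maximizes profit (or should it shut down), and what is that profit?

Q = 0 (shut down); profit = -$105

Tabulate TR − TC: Q=0: -105; Q=1: -111; Q=2: -111; Q=3: -113; Q=4: -116; Q=5: -137; Q=6: -170; Q=7: -231; Q=8: -321.
Profit is highest at Q = 0. Equivalently, the lowest AVC in the table is 53/3 ≈ $17.67 at Q = 3, and P = $15 falls below it — price never covers variable cost, so the firm shuts down and loses only its fixed cost.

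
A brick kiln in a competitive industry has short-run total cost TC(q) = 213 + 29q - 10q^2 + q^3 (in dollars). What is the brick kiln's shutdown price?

$4 per unit

The shutdown price is the minimum of AVC. VC = 29q - 10q^2 + q^3, so AVC = 29 - 10q + q^2.
At the minimum of AVC, MC = AVC. MC = 29 - 20q + 3q^2; setting MC = AVC gives 2q^2 - 10q = 0, so q = 5. min AVC = 4.
For P < $4 the firm produces nothing.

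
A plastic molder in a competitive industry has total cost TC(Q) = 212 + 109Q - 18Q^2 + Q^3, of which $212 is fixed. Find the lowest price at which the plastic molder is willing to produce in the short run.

Short-run supply begins at min AVC. From VC = 109Q - 18Q^2 + Q^3, AVC = 109 - 18Q + Q^2.
dAVC/dQ = -18 + 2Q = 0 gives Q = 9. min AVC = 109 - 18·9 + 9^2 = 28.
For P < $28 the firm produces nothing.

$28 per unit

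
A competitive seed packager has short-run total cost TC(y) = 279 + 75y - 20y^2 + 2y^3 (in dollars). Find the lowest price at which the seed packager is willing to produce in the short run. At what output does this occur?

The firm shuts down when price falls below the minimum of average variable cost. AVC = VC/y = 75 - 20y + 2y^2.
dAVC/dy = -20 + 4y = 0 gives y = 5. min AVC = 75 - 20·5 + 2·5^2 = 25.
For P < $25 the firm produces nothing.

$25 per unit, at y = 5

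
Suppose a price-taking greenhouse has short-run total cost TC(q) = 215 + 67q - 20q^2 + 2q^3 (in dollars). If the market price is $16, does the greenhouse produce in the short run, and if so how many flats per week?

From TC, MC = TC'(q) = 67 - 40q + 6q^2 and AVC = VC/q = 67 - 20q + 2q^2.
AVC hits its minimum where MC = AVC, at q = 5, giving min AVC = 67 - 20·5 + 2·5^2 = $17.
With P < min AVC ($16 < $17), every unit sold adds to the loss.
The firm minimizes its loss by shutting down and losing only its fixed cost of $215.

Shut down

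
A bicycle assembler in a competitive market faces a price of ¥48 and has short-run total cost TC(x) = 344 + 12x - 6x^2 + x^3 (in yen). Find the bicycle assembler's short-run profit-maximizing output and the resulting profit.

Profit = -¥128 at x = 6

AVC = 12 - 6x + x^2; min AVC = ¥3 at x = 3. Since P = ¥48 ≥ min AVC, the firm produces.
With MC = 12 - 12x + 3x^2, P = MC on the upward-sloping part at x* = 6.
TR = 48·6 = 288. TC = 344 + 72 = 416. Profit = 288 − 416 = -¥128.
Shutting down would mean losing the fixed cost of ¥344, so operating at a loss of ¥128 is better by ¥216.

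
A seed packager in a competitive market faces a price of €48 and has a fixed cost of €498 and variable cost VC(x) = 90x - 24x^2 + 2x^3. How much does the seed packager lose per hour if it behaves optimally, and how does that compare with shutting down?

Profit = -€302 at x = 7

AVC = 90 - 24x + 2x^2 has its minimum €18 at x = 6; price €48 clears that bar, so the firm operates.
MC = 90 - 48x + 6x^2. Setting P = MC and taking the root on the rising branch gives x* = 7.
TR = 48·7 = 336. TC = 498 + 140 = 638. Profit = 336 − 638 = -€302.
Shutting down would mean losing the fixed cost of €498, so operating at a loss of €302 is better by €196.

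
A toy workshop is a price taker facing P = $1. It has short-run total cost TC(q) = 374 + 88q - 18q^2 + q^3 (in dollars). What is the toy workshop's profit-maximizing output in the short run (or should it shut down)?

From TC, MC = TC'(q) = 88 - 36q + 3q^2 and AVC = VC/q = 88 - 18q + q^2.
The AVC parabola has its vertex at q = 18/2 = 9, where AVC = 88 - 18·9 + 9^2 = $7.
With P < min AVC ($1 < $7), every unit sold adds to the loss.
Shutting down limits the loss to fixed cost, $374.

Shut down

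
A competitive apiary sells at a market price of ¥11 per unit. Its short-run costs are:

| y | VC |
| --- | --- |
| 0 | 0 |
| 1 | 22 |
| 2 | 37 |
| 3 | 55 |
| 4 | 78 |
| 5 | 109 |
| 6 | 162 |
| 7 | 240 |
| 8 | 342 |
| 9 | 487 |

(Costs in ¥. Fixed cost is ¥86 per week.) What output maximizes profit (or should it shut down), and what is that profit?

y = 0 (shut down); profit = -¥86

Profit at each row (π = 11y − TC): y=0: -86; y=1: -97; y=2: -101; y=3: -108; y=4: -120; y=5: -140; y=6: -182; y=7: -249; y=8: -340; y=9: -474.
Profit is highest at y = 0. Equivalently, the lowest AVC in the table is 55/3 ≈ ¥18.33 at y = 3, and P = ¥11 falls below it — price never covers variable cost, so the firm shuts down and loses only its fixed cost.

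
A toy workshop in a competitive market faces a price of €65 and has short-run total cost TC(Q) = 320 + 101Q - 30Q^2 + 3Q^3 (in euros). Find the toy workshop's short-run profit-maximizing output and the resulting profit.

AVC = 101 - 30Q + 3Q^2 has its minimum €26 at Q = 5; price €65 clears that bar, so the firm operates.
MC = 101 - 60Q + 9Q^2. Setting P = MC and taking the root on the rising branch gives Q* = 6.
TR = 65·6 = 390. TC = 320 + 174 = 494. Profit = 390 − 494 = -€104.
By producing, the firm covers all variable cost plus €216 of fixed cost; shutting down would lose the full €320.

Profit = -€104 at Q = 6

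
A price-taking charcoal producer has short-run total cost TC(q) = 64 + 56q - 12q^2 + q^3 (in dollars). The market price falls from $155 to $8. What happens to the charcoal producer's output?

MC = 56 - 24q + 3q^2; the shutdown threshold is min AVC = $20 (at q = 6).
With P = $155 above the shutdown price, P = MC gives q = 11.
At P = $8 < min AVC = $20, price no longer covers variable cost at any output, so the firm shuts down: q = 0.

Output falls from 11 to 0 (the firm shuts down)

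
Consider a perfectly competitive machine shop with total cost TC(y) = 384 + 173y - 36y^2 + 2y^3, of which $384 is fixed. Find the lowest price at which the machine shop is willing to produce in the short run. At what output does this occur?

$11 per unit, at y = 9

The shutdown price is the minimum of AVC. VC = 173y - 36y^2 + 2y^3, so AVC = 173 - 36y + 2y^2.
dAVC/dy = -36 + 4y = 0 gives y = 9. min AVC = 173 - 36·9 + 2·9^2 = 11.
For P < $11 the firm produces nothing.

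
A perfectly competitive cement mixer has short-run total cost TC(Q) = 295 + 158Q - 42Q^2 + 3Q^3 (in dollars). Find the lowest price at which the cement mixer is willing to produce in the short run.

$11 per unit

Short-run supply begins at min AVC. From VC = 158Q - 42Q^2 + 3Q^3, AVC = 158 - 42Q + 3Q^2.
At the minimum of AVC, MC = AVC. MC = 158 - 84Q + 9Q^2; setting MC = AVC gives 6Q^2 - 42Q = 0, so Q = 7. min AVC = 11.
For P < $11 the firm produces nothing.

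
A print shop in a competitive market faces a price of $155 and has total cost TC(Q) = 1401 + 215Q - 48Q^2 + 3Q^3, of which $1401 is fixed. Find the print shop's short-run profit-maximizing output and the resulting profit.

Profit = -$201 at Q = 10

AVC = 215 - 48Q + 3Q^2; min AVC = $23 at Q = 8. Since P = $155 ≥ min AVC, the firm produces.
MC = 215 - 96Q + 9Q^2. Setting P = MC and taking the root on the rising branch gives Q* = 10.
TR = 155·10 = 1550. TC = 1401 + 350 = 1751. Profit = 1550 − 1751 = -$201.
By producing, the firm covers all variable cost plus $1200 of fixed cost; shutting down would lose the full $1401.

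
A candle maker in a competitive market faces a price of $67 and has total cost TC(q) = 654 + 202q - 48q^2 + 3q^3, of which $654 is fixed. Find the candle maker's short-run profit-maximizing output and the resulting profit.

AVC = 202 - 48q + 3q^2 has its minimum $10 at q = 8; price $67 clears that bar, so the firm operates.
With MC = 202 - 96q + 9q^2, P = MC on the upward-sloping part at q* = 9.
TR = 67·9 = 603. TC = 654 + 117 = 771. Profit = 603 − 771 = -$168.
Shutting down would mean losing the fixed cost of $654, so operating at a loss of $168 is better by $486.

Profit = -$168 at q = 9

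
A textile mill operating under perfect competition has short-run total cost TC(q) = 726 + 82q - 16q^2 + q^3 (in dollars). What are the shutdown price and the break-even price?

AVC = 82 - 16q + q^2; minimized at q = 8, giving min AVC = $18. That is the shutdown price.
ATC = 726/q + 82 - 16q + q^2. Setting dATC/dq = −726/q^2 − 16 + 2q = 0 gives q = 11 (since 2·11^3 − 16·11^2 = 726).
min ATC = 726/11 + 82 − 16·11 + 11^2 = $93. That is the break-even price.
For $18 ≤ P < $93 the firm produces at a loss; below $18 it shuts down.

Shutdown price = $18; break-even price = $93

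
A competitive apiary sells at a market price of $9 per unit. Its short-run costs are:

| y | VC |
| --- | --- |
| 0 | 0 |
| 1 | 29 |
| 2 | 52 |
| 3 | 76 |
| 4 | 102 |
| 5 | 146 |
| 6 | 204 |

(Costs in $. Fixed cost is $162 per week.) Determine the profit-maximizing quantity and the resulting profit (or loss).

Tabulate TR − TC: y=0: -162; y=1: -182; y=2: -196; y=3: -211; y=4: -228; y=5: -263; y=6: -312.
Profit is highest at y = 0. Equivalently, the lowest AVC in the table is 76/3 ≈ $25.33 at y = 3, and P = $9 falls below it — price never covers variable cost, so the firm shuts down and loses only its fixed cost.

y = 0 (shut down); profit = -$162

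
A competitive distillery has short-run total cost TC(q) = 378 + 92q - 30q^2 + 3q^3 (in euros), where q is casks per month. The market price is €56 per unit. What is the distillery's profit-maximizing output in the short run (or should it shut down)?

Produce at q = 6

Variable cost is VC = 92q - 30q^2 + 3q^3, so AVC = VC/q = 92 - 30q + 3q^2 and MC = dTC/dq = 92 - 60q + 9q^2.
The AVC parabola has its vertex at q = 30/6 = 5, where AVC = 92 - 30·5 + 3·5^2 = €17.
Since P = €56 ≥ min AVC = €17, price covers variable cost and the firm should produce.
Set P = MC: 56 = 92 - 60q + 9q^2 → 36 - 60q + 9q^2 = 0. The roots are q = 2/3 and q = 6; the profit-maximizing output is on the rising part of MC, so q* = 6.
Check: AVC at q = 6 is €20 ≤ P, so revenue covers variable cost.
Profit = P·q − TC = 56·6 − 498 = -€162, a loss, but smaller than the €378 fixed cost the firm would lose by shutting down.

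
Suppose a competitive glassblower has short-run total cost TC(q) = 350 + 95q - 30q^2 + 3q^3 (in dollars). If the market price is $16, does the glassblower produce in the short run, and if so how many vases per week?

Shut down

Variable cost is VC = 95q - 30q^2 + 3q^3, so AVC = VC/q = 95 - 30q + 3q^2 and MC = dTC/dq = 95 - 60q + 9q^2.
AVC hits its minimum where MC = AVC, at q = 5, giving min AVC = 95 - 30·5 + 3·5^2 = $20.
Since P = $16 < min AVC = $20, price fails to cover variable cost at any output.
The firm minimizes its loss by shutting down and losing only its fixed cost of $350.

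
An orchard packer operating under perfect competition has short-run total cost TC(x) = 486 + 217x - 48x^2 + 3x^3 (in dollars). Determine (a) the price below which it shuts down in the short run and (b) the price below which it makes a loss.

AVC = 217 - 48x + 3x^2; minimized at x = 8, giving min AVC = $25. That is the shutdown price.
ATC = 486/x + 217 - 48x + 3x^2. Setting dATC/dx = −486/x^2 − 48 + 6x = 0 gives x = 9 (since 6·9^3 − 48·9^2 = 486).
min ATC = 486/9 + 217 − 48·9 + 3·9^2 = $82. That is the break-even price.
For $25 ≤ P < $82 the firm produces at a loss; below $25 it shuts down.

Shutdown price = $25; break-even price = $82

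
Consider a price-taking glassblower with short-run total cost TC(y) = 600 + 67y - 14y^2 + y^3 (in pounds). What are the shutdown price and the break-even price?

Shutdown price = min AVC. AVC = 67 - 14y + y^2, with vertex at y = 7 and minimum £18.
ATC = 600/y + 67 - 14y + y^2. Setting dATC/dy = −600/y^2 − 14 + 2y = 0 gives y = 10 (since 2·10^3 − 14·10^2 = 600).
min ATC = 600/10 + 67 − 14·10 + 10^2 = £87. That is the break-even price.
For £18 ≤ P < £87 the firm produces at a loss; below £18 it shuts down.

Shutdown price = £18; break-even price = £87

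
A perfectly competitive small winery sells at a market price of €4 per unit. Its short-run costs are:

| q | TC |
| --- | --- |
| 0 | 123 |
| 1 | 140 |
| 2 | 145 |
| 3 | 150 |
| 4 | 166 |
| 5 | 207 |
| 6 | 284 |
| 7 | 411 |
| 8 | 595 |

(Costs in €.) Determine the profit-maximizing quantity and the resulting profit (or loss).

Compute π = P·q − TC at each output: q=0: -123; q=1: -136; q=2: -137; q=3: -138; q=4: -150; q=5: -187; q=6: -260; q=7: -383; q=8: -563.
Profit is highest at q = 0. Equivalently, the lowest AVC in the table is 27/3 ≈ €9 at q = 3, and P = €4 falls below it — price never covers variable cost, so the firm shuts down and loses only its fixed cost.

q = 0 (shut down); profit = -€123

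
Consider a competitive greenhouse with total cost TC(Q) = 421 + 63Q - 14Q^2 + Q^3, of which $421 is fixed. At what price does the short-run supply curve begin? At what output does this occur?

$14 per unit, at Q = 7

Short-run supply begins at min AVC. From VC = 63Q - 14Q^2 + Q^3, AVC = 63 - 14Q + Q^2.
dAVC/dQ = -14 + 2Q = 0 gives Q = 7. min AVC = 63 - 14·7 + 7^2 = 14.
For P < $14 the firm produces nothing.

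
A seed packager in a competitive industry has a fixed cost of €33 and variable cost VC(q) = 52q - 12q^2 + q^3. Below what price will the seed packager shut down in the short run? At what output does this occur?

Short-run supply begins at min AVC. From VC = 52q - 12q^2 + q^3, AVC = 52 - 12q + q^2.
dAVC/dq = -12 + 2q = 0 gives q = 6. min AVC = 52 - 12·6 + 6^2 = 16.
The firm shuts down for any P below €16.

€16 per unit, at q = 6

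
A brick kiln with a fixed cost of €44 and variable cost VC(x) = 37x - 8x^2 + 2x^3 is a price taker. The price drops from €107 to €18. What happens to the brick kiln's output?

MC = 37 - 16x + 6x^2; the shutdown threshold is min AVC = €29 (at x = 2).
With P = €107 above the shutdown price, P = MC gives x = 5.
At P = €18 < min AVC = €29, price no longer covers variable cost at any output, so the firm shuts down: x = 0.

Output falls from 5 to 0 (the firm shuts down)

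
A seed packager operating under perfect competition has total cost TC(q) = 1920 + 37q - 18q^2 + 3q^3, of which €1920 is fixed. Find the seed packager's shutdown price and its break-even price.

Shutdown price = €10; break-even price = €325

AVC = 37 - 18q + 3q^2; minimized at q = 3, giving min AVC = €10. That is the shutdown price.
ATC = 1920/q + 37 - 18q + 3q^2. Setting dATC/dq = −1920/q^2 − 18 + 6q = 0 gives q = 8 (since 6·8^3 − 18·8^2 = 1920).
min ATC = 1920/8 + 37 − 18·8 + 3·8^2 = €325. That is the break-even price.
Between these two prices the firm operates at a loss; above €325 it earns a profit.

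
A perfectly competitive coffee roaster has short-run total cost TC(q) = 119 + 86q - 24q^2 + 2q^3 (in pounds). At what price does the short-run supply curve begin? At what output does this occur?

£14 per unit, at q = 6

The shutdown price is the minimum of AVC. VC = 86q - 24q^2 + 2q^3, so AVC = 86 - 24q + 2q^2.
dAVC/dq = -24 + 4q = 0 gives q = 6. min AVC = 86 - 24·6 + 2·6^2 = 14.
So the shutdown price is £14.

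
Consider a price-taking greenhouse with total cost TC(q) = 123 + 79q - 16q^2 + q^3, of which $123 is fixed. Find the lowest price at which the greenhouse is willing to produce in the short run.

The shutdown price is the minimum of AVC. VC = 79q - 16q^2 + q^3, so AVC = 79 - 16q + q^2.
At the minimum of AVC, MC = AVC. MC = 79 - 32q + 3q^2; setting MC = AVC gives 2q^2 - 16q = 0, so q = 8. min AVC = 15.
So the shutdown price is $15.

$15 per unit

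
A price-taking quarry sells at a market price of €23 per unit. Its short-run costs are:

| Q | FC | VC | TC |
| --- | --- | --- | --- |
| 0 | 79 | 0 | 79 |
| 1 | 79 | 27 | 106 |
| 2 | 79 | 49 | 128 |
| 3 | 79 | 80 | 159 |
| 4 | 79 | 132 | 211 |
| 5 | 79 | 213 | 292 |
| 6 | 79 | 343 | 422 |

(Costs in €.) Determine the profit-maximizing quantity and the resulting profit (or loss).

Profit at each row (π = 23Q − TC): Q=0: -79; Q=1: -83; Q=2: -82; Q=3: -90; Q=4: -119; Q=5: -177; Q=6: -284.
Profit is highest at Q = 0. Equivalently, the lowest AVC in the table is 49/2 ≈ €24.50 at Q = 2, and P = €23 falls below it — price never covers variable cost, so the firm shuts down and loses only its fixed cost.

Q = 0 (shut down); profit = -€79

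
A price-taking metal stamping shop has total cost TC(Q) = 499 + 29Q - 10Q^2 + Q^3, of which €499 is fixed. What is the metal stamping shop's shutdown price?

Short-run supply begins at min AVC. From VC = 29Q - 10Q^2 + Q^3, AVC = 29 - 10Q + Q^2.
dAVC/dQ = -10 + 2Q = 0 gives Q = 5. min AVC = 29 - 10·5 + 5^2 = 4.
For P < €4 the firm produces nothing.

€4 per unit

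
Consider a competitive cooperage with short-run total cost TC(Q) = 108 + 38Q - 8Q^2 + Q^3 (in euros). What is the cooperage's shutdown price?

The firm shuts down when price falls below the minimum of average variable cost. AVC = VC/Q = 38 - 8Q + Q^2.
At the minimum of AVC, MC = AVC. MC = 38 - 16Q + 3Q^2; setting MC = AVC gives 2Q^2 - 8Q = 0, so Q = 4. min AVC = 22.
So the shutdown price is €22.

€22 per unit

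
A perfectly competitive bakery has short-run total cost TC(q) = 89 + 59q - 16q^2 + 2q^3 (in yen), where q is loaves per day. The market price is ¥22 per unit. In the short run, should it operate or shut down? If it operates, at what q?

From TC, MC = TC'(q) = 59 - 32q + 6q^2 and AVC = VC/q = 59 - 16q + 2q^2.
The AVC parabola has its vertex at q = 16/4 = 4, where AVC = 59 - 16·4 + 2·4^2 = ¥27.
With P < min AVC (¥22 < ¥27), every unit sold adds to the loss.
Shutting down limits the loss to fixed cost, ¥89.

Shut down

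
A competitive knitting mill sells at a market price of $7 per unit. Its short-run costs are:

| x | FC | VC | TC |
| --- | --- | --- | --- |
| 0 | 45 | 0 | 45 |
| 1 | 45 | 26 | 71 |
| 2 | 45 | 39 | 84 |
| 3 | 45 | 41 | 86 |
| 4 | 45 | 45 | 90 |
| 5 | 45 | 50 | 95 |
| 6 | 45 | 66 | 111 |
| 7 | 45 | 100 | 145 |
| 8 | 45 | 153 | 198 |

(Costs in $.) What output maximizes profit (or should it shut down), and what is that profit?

Compute π = P·x − TC at each output: x=0: -45; x=1: -64; x=2: -70; x=3: -65; x=4: -62; x=5: -60; x=6: -69; x=7: -96; x=8: -142.
Profit is highest at x = 0. Equivalently, the lowest AVC in the table is 50/5 ≈ $10 at x = 5, and P = $7 falls below it — price never covers variable cost, so the firm shuts down and loses only its fixed cost.

x = 0 (shut down); profit = -$45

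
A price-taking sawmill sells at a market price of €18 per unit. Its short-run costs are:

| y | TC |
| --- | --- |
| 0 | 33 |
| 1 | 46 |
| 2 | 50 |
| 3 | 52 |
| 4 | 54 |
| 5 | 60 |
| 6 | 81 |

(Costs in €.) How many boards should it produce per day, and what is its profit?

y = 5; profit = €30

Compute π = P·y − TC at each output: y=0: -33; y=1: -28; y=2: -14; y=3: 2; y=4: 18; y=5: 30; y=6: 27.
Profit is maximized at y = 5. AVC there is 27/5 = €5.40 ≤ P, so producing beats shutting down (which would give -€33).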